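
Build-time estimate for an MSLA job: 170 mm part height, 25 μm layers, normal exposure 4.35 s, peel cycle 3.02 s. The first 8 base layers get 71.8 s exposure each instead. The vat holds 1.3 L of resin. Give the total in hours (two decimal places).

Layer count = ceil(170 / 0.025) = 6800.
Burn-in layers = 8 × (71.8 + 3.02), so 598.56 s.
Regular layers: 6792 × (4.35 + 3.02) → 50057.04 s.
Total = 598.56 + 50057.04 = 50655.6 s = 14.07 hours.

14.07 hours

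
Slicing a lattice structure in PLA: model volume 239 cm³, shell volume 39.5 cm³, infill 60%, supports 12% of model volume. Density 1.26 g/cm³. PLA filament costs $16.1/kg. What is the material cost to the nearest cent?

Interior volume: 239 − 39.5 → 199.5 cm³.
Infill deposited = 0.60 × 199.5, so 119.7 cm³.
Support = 0.12 × 239, so 28.68 cm³.
Total extruded = 39.5 + 119.7 + 28.68 = 187.88 cm³.
Mass = 187.88 × 1.26, so 236.7288 g.
Cost = 236.7288 g / 1000 × $16.1/kg = $3.81.

$3.81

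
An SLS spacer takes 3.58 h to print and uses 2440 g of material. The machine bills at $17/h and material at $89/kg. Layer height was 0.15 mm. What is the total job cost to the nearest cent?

Time charge = 17 × 3.58 = $60.86.
Feedstock cost = 89 × 2440/1000, so $217.16.
Total = 60.86 + 217.16 = $278.02.

$278.02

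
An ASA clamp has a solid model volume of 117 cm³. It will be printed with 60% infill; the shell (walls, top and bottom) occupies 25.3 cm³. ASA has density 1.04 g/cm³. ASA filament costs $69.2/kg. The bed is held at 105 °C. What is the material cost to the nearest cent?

$5.78

Interior volume = 117 − 25.3 = 91.7 cm³.
Infill deposited = 0.60 × 91.7 = 55.02 cm³.
Total printed volume = 25.3 + 55.02, so 80.32 cm³.
Mass = 80.32 × 1.04 = 83.5328 g.
Cost = 83.5328 g / 1000 × $69.2/kg = $5.78.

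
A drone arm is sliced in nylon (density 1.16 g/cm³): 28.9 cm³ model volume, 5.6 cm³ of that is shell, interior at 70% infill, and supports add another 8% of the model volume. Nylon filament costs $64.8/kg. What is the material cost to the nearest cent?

$1.82

Volume inside the shell = 28.9 − 5.6 = 23.3 cm³.
Infill volume = 0.70 × 23.3, so 16.31 cm³.
Support: 0.08 × 28.9 → 2.312 cm³.
Total extruded = 5.6 + 16.31 + 2.312 = 24.222 cm³.
Mass = 24.222 × 1.16 = 28.09752 g.
Cost = 28.09752 g / 1000 × $64.8/kg = $1.82.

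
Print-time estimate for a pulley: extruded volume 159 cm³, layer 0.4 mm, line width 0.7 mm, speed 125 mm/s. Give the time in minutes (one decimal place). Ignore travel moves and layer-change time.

75.7 minutes

Extrusion cross-section = 0.4 × 0.7, so 0.28 mm².
Toolpath length = 159 cm³ / 0.28 mm² = 159000 / 0.28 = 567857.1 mm.
Time extruding: 567857.1 / 125 → 4542.9 s.
In the requested units: 4542.9 s = 75.7 minutes.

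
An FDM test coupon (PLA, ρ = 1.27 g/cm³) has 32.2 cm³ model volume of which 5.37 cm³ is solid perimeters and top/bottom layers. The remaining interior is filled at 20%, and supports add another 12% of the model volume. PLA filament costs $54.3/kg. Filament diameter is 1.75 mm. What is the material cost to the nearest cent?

Interior volume = 32.2 − 5.37, so 26.83 cm³.
Infill volume = 0.20 × 26.83, so 5.366 cm³.
Support = 0.12 × 32.2 = 3.864 cm³.
Total extruded: 5.37 + 5.366 + 3.864 → 14.6 cm³.
Mass: 14.6 × 1.27 → 18.542 g.
At $54.3/kg: 18.542/1000 × 54.3 = $1.01.

$1.01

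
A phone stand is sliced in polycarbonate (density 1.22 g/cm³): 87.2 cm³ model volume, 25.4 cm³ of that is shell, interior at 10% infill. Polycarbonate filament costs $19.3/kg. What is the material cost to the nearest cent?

Volume inside the shell = 87.2 − 25.4 = 61.8 cm³.
Infill volume: 0.10 × 61.8 → 6.18 cm³.
Total extruded: 25.4 + 6.18 → 31.58 cm³.
Mass = 31.58 × 1.22, so 38.5276 g.
Cost = 38.5276 g / 1000 × $19.3/kg = $0.74.

$0.74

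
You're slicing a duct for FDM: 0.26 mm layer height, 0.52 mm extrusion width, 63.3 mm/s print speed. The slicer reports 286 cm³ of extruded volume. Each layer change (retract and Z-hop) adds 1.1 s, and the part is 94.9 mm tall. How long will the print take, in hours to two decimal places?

Bead cross-section = 0.26 × 0.52 = 0.1352 mm².
Path length: 286000 mm³ / 0.1352 mm² → 2115384.6 mm.
Print-move time: 2115384.6 / 63.3 → 33418.4 s.
Layer count = ceil(94.9 / 0.26) = 365.
Non-print overhead = 365 × 1.1 = 401.5 s.
Altogether 33418.4 + 401.5 = 33819.9 s, i.e. 9.39 hours.

9.39 hours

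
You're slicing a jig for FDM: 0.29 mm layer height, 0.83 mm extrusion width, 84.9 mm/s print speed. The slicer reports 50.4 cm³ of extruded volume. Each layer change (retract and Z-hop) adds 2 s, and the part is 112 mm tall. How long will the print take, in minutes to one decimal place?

54.0 minutes

Line area = 0.29 × 0.83 = 0.2407 mm².
Path length: 50400 mm³ / 0.2407 mm² → 209389.3 mm.
Time extruding = 209389.3 / 84.9, so 2466.3 s.
Layers = ⌈112/0.29⌉ = 387.
Layer-change overhead: 387 × 2 → 774 s.
Altogether 2466.3 + 774 = 3240.3 s, i.e. 54.0 minutes.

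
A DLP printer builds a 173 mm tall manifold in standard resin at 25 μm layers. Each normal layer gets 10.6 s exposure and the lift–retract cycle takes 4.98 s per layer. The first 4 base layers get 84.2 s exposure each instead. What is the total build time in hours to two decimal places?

Number of layers: 173 / 0.025 → 6920 (rounded up).
Base layers = 4 × (84.2 + 4.98) = 356.72 s.
Remaining layers = 6916 × (10.6 + 4.98), so 107751.28 s.
Sum: 356.72 + 107751.28 = 108108 s → 30.03 hours.

30.03 hours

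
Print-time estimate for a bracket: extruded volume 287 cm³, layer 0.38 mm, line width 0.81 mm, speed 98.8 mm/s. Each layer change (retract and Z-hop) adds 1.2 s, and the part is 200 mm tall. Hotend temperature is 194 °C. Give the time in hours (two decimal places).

Line area: 0.38 × 0.81 → 0.3078 mm².
Toolpath length = 287 cm³ / 0.3078 mm² = 287000 / 0.3078 = 932423.7 mm.
Print-move time = 932423.7 / 98.8 = 9437.5 s.
Layer count = ceil(200 / 0.38) = 527.
Z-hop total = 527 × 1.2, so 632.4 s.
Total = 9437.5 + 632.4 = 10069.9 s = 2.80 hours.

2.80 hours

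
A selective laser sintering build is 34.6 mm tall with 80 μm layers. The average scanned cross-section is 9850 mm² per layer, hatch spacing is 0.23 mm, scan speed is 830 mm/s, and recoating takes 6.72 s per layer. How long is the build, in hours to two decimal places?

Layer count = ceil(34.6 / 0.08) = 433.
Hatch length per layer: 9850 / 0.23 → 42826.1 mm.
Laser time per layer: 42826.1 / 830 → 51.5977 s.
Time per layer = 51.5977 + 6.72, so 58.3177 s.
433 layers × 58.3177 s/layer = 25251.5641 s, i.e. 7.01 hours.

7.01 hours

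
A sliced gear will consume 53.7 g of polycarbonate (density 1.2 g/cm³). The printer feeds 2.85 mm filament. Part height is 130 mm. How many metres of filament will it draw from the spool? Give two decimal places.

Extruded volume: 53.7/1.2 = 44.75 cm³ (44750 mm³).
A = π r² = π × 1.425² = 6.3794 mm².
L = V/A = 44750/6.3794 = 7014.77 mm → 7.01 m.

7.01 m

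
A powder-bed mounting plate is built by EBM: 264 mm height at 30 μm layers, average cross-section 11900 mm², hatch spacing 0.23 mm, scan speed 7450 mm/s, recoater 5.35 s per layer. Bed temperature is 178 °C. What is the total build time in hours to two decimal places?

Number of layers: 264 / 0.03 → 8800 (rounded up).
Scan path per layer: 11900 / 0.23 → 51739.1 mm.
Beam time per layer = 51739.1 / 7450 = 6.9448 s.
Per-layer time = 6.9448 + 5.35, so 12.2948 s.
Build time = 8800 × 12.2948 = 108194.24 s = 30.05 hours.

30.05 hours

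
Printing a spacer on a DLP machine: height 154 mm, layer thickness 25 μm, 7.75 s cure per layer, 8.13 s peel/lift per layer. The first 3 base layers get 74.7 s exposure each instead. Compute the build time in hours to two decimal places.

Layers = ⌈154/0.025⌉ = 6160.
Burn-in layers: 3 × (74.7 + 8.13) → 248.49 s.
Normal layers: 6157 × (7.75 + 8.13) → 97773.16 s.
Total = 248.49 + 97773.16 = 98021.65 s = 27.23 hours.

27.23 hours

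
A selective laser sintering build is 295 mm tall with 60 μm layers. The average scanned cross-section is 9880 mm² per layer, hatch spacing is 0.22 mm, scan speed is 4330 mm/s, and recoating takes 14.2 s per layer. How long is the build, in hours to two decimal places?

33.56 hours

Layer count = ceil(295 / 0.06) = 4917.
Scan path per layer: 9880 / 0.22 → 44909.1 mm.
Scan time per layer = 44909.1 / 4330, so 10.3716 s.
Layer cycle = 10.3716 + 14.2 = 24.5716 s.
Build time = 4917 × 24.5716 = 120818.5572 s = 33.56 hours.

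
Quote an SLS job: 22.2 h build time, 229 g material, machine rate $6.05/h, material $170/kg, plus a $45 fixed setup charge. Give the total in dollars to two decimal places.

$218.24

Time charge: 6.05 × 22.2 → $134.31.
Material charge: 170 × 229/1000 → $38.93.
Adding setup: 134.31 + 38.93 + 45 → $218.24.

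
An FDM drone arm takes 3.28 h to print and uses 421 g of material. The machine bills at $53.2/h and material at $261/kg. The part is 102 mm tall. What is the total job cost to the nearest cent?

$284.38

Time charge = 53.2 × 3.28 = $174.496.
Feedstock cost = 261 × 421/1000 = $109.881.
Job cost: 174.496 + 109.881 = 284.377 ≈ $284.38.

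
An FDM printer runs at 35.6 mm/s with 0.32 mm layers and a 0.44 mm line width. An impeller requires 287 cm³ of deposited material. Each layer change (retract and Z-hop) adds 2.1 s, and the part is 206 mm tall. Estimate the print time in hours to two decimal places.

Bead cross-section = 0.32 × 0.44 = 0.1408 mm².
Path length: 287000 mm³ / 0.1408 mm² → 2038352.3 mm.
Time extruding = 2038352.3 / 35.6 = 57257.1 s.
Number of layers: 206 / 0.32 → 644 (rounded up).
Non-print overhead: 644 × 2.1 → 1352.4 s.
Total = 57257.1 + 1352.4 = 58609.5 s = 16.28 hours.

16.28 hours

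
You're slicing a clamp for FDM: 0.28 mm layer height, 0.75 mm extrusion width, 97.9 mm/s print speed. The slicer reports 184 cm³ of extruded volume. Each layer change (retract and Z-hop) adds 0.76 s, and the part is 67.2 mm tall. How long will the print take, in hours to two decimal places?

2.54 hours

Extrusion cross-section = 0.28 × 0.75 = 0.21 mm².
Total extruded path = 184000/0.21 = 876190.5 mm.
Extrusion time = 876190.5 / 97.9, so 8949.9 s.
Layer count = ceil(67.2 / 0.28) = 240.
Layer-change overhead: 240 × 0.76 → 182.4 s.
Total = 8949.9 + 182.4 = 9132.3 s = 2.54 hours.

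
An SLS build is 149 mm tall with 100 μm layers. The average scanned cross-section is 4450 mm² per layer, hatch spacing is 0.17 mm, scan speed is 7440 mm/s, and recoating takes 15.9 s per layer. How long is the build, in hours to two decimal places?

8.04 hours

Layers = ⌈149/0.1⌉ = 1490.
Scan path per layer = 4450 / 0.17 = 26176.5 mm.
Per-layer scan time = 26176.5 / 7440, so 3.5183 s.
Layer cycle = 3.5183 + 15.9, so 19.4183 s.
Build time = 1490 × 19.4183 = 28933.267 s = 8.04 hours.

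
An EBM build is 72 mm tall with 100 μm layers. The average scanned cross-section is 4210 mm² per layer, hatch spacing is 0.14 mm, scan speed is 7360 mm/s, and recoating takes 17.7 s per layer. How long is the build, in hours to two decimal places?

Number of layers: 72 / 0.1 → 720 (rounded up).
Scan path per layer = 4210 / 0.14 = 30071.4 mm.
Per-layer scan time = 30071.4 / 7360 = 4.0858 s.
Layer cycle = 4.0858 + 17.7 = 21.7858 s.
Build time = 720 × 21.7858 = 15685.776 s = 4.36 hours.

4.36 hours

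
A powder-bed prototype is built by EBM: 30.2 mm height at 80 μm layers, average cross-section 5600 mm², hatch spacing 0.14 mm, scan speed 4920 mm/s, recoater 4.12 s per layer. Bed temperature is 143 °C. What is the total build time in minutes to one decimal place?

77.2 minutes

Layers = ⌈30.2/0.08⌉ = 378.
Per-layer scan distance = 5600 / 0.14, so 40000 mm.
Scan time per layer: 40000 / 4920 → 8.1301 s.
Layer cycle = 8.1301 + 4.12 = 12.2501 s.
Build time = 378 × 12.2501 = 4630.5378 s = 77.2 minutes.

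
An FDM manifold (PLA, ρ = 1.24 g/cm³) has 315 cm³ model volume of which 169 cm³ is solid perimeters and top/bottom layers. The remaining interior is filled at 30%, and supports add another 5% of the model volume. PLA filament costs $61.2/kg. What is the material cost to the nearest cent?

$17.34

Interior volume = 315 − 169 = 146 cm³.
Deposited infill = 0.30 × 146, so 43.8 cm³.
Support: 0.05 × 315 → 15.75 cm³.
Total extruded = 169 + 43.8 + 15.75 = 228.55 cm³.
Mass: 228.55 × 1.24 → 283.402 g.
At $61.2/kg: 283.402/1000 × 61.2 = $17.34.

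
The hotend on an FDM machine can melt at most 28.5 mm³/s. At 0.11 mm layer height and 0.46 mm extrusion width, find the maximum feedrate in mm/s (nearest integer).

A: 0.11 × 0.46 → 0.0506 mm².
v_max = Q/A = 28.5/0.0506 = 563.24 mm/s → 563 mm/s.

563 mm/s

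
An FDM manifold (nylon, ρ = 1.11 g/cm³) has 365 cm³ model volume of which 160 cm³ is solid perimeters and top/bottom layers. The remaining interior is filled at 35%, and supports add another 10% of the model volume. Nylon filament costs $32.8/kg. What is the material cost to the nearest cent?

$9.77

Infill region = 365 − 160 = 205 cm³.
Infill deposited = 0.35 × 205, so 71.75 cm³.
Support: 0.10 × 365 → 36.5 cm³.
Deposited volume = 160 + 71.75 + 36.5, so 268.25 cm³.
Mass: 268.25 × 1.11 → 297.7575 g.
At $32.8/kg: 297.7575/1000 × 32.8 = $9.77.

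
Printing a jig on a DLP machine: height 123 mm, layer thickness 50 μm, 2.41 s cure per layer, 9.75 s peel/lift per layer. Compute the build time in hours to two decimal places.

Number of layers: 123 / 0.05 → 2460 (rounded up).
Cycle time = 2.41 + 9.75 = 12.16 s.
Total = 2460 × 12.16 = 29913.6 s = 8.31 hours.

8.31 hours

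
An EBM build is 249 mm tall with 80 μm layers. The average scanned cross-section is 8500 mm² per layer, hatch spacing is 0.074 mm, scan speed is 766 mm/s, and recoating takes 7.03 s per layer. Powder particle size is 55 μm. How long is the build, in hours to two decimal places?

135.75 hours

Layers = ⌈249/0.08⌉ = 3113.
Hatch length per layer = 8500 / 0.074, so 114864.9 mm.
Per-layer scan time = 114864.9 / 766 = 149.9542 s.
Time per layer = 149.9542 + 7.03, so 156.9842 s.
Total: 3113 × 156.9842 s = 488691.8146 s → 135.75 hours.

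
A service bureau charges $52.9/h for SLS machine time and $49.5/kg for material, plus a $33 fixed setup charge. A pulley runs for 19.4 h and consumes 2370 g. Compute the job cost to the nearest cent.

$1176.58

Machine-time cost = 52.9 × 19.4 = $1026.26.
Material charge = 49.5 × 2370/1000 = $117.315.
Adding setup: 1026.26 + 117.315 + 33 → 1176.575 ≈ $1176.58.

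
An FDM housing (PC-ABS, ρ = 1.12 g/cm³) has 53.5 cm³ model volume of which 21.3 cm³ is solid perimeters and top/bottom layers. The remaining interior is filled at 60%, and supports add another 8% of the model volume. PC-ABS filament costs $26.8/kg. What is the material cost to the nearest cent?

Infill region = 53.5 − 21.3, so 32.2 cm³.
Infill deposited = 0.60 × 32.2, so 19.32 cm³.
Support: 0.08 × 53.5 → 4.28 cm³.
Deposited volume = 21.3 + 19.32 + 4.28, so 44.9 cm³.
Mass = 44.9 × 1.12 = 50.288 g.
At $26.8/kg: 50.288/1000 × 26.8 = $1.35.

$1.35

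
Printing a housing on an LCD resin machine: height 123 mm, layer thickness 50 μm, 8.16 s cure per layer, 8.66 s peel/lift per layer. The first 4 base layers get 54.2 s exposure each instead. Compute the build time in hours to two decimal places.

11.54 hours

Number of layers: 123 / 0.05 → 2460 (rounded up).
Burn-in layers: 4 × (54.2 + 8.66) → 251.44 s.
Remaining layers = 2456 × (8.16 + 8.66), so 41309.92 s.
Total = 251.44 + 41309.92 = 41561.36 s = 11.54 hours.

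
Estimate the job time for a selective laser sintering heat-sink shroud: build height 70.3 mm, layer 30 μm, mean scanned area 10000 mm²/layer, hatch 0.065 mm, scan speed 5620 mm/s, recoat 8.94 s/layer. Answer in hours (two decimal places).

23.64 hours

Layers = ⌈70.3/0.03⌉ = 2344.
Hatch length per layer: 10000 / 0.065 → 153846.2 mm.
Per-layer scan time = 153846.2 / 5620, so 27.3748 s.
Layer cycle = 27.3748 + 8.94 = 36.3148 s.
Build time = 2344 × 36.3148 = 85121.8912 s = 23.64 hours.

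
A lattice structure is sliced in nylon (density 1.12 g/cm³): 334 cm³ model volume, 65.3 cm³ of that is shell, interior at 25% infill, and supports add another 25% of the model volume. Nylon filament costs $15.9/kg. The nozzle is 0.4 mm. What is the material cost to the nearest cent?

$3.85

Volume inside the shell = 334 − 65.3, so 268.7 cm³.
Infill volume = 0.25 × 268.7, so 67.175 cm³.
Support: 0.25 × 334 → 83.5 cm³.
Total printed volume = 65.3 + 67.175 + 83.5 = 215.975 cm³.
Mass: 215.975 × 1.12 → 241.892 g.
Cost = 241.892 g / 1000 × $15.9/kg = $3.85.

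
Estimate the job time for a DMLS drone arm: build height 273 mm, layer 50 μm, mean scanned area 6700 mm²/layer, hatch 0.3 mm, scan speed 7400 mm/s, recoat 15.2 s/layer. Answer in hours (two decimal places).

27.63 hours

Number of layers: 273 / 0.05 → 5460 (rounded up).
Per-layer scan distance = 6700 / 0.3, so 22333.3 mm.
Scan time per layer: 22333.3 / 7400 → 3.018 s.
Time per layer = 3.018 + 15.2, so 18.218 s.
Build time = 5460 × 18.218 = 99470.28 s = 27.63 hours.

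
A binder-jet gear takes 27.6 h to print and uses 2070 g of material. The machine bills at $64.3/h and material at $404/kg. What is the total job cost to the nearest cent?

$2610.96

Time charge: 64.3 × 27.6 → $1774.68.
Material cost = 404 × 2070/1000, so $836.28.
Job cost: 1774.68 + 836.28 = $2610.96.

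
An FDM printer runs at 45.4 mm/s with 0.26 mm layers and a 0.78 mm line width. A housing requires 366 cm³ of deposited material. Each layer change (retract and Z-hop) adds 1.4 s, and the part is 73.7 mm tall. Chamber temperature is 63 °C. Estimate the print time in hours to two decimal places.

11.15 hours

Line area: 0.26 × 0.78 → 0.2028 mm².
Path length: 366000 mm³ / 0.2028 mm² → 1804733.7 mm.
Print-move time = 1804733.7 / 45.4 = 39751.8 s.
Layer count = ceil(73.7 / 0.26) = 284.
Layer-change overhead = 284 × 1.4, so 397.6 s.
Altogether 39751.8 + 397.6 = 40149.4 s, i.e. 11.15 hours.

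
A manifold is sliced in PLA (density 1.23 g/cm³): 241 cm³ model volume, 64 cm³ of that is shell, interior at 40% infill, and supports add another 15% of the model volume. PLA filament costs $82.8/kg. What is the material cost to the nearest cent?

$17.41

Interior volume = 241 − 64 = 177 cm³.
Deposited infill = 0.40 × 177, so 70.8 cm³.
Support: 0.15 × 241 → 36.15 cm³.
Total printed volume: 64 + 70.8 + 36.15 → 170.95 cm³.
Mass = 170.95 × 1.23, so 210.2685 g.
At $82.8/kg: 210.2685/1000 × 82.8 = $17.41.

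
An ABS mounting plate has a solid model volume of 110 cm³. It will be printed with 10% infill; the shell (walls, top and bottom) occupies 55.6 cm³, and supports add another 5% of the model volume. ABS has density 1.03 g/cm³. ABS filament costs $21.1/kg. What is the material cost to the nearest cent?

Interior volume: 110 − 55.6 → 54.4 cm³.
Infill volume: 0.10 × 54.4 → 5.44 cm³.
Support: 0.05 × 110 → 5.5 cm³.
Deposited volume: 55.6 + 5.44 + 5.5 → 66.54 cm³.
Mass = 66.54 × 1.03, so 68.5362 g.
At $21.1/kg: 68.5362/1000 × 21.1 = $1.45.

$1.45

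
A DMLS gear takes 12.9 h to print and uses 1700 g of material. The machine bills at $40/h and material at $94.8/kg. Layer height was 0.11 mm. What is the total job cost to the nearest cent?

Machine-time cost: 40 × 12.9 → $516.00.
Material cost = 94.8 × 1700/1000 = $161.16.
Total = 516.00 + 161.16 = $677.16.

$677.16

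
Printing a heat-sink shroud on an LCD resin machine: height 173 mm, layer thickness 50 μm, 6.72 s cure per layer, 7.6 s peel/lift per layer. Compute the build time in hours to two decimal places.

Layers = ⌈173/0.05⌉ = 3460.
Cycle time: 6.72 + 7.6 → 14.32 s.
Total = 3460 × 14.32 = 49547.2 s = 13.76 hours.

13.76 hours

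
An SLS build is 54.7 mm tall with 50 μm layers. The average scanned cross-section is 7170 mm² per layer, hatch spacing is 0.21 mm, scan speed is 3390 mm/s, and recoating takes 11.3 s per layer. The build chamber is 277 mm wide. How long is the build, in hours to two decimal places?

6.49 hours

Layers = ⌈54.7/0.05⌉ = 1094.
Scan path per layer = 7170 / 0.21 = 34142.9 mm.
Per-layer scan time = 34142.9 / 3390, so 10.0717 s.
Layer cycle = 10.0717 + 11.3, so 21.3717 s.
Build time = 1094 × 21.3717 = 23380.6398 s = 6.49 hours.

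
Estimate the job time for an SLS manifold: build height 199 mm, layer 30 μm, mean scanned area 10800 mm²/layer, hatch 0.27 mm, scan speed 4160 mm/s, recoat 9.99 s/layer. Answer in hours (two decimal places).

36.13 hours

Layers = ⌈199/0.03⌉ = 6634.
Scan path per layer: 10800 / 0.27 → 40000 mm.
Per-layer scan time = 40000 / 4160 = 9.6154 s.
Layer cycle = 9.6154 + 9.99, so 19.6054 s.
Total: 6634 × 19.6054 s = 130062.2236 s → 36.13 hours.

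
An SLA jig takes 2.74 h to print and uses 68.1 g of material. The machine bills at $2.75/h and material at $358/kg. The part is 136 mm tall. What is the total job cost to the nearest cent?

Machine cost = 2.75 × 2.74, so $7.535.
Material cost = 358 × 68.1/1000 = $24.3798.
Job cost: 7.535 + 24.3798 = 31.9148 ≈ $31.91.

$31.91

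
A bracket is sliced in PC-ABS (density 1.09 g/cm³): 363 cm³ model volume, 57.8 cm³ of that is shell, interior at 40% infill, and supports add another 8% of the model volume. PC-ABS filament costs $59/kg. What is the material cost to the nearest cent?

$13.44

Interior volume = 363 − 57.8 = 305.2 cm³.
Infill volume = 0.40 × 305.2 = 122.08 cm³.
Support = 0.08 × 363, so 29.04 cm³.
Total extruded = 57.8 + 122.08 + 29.04, so 208.92 cm³.
Mass = 208.92 × 1.09 = 227.7228 g.
At $59/kg: 227.7228/1000 × 59 = $13.44.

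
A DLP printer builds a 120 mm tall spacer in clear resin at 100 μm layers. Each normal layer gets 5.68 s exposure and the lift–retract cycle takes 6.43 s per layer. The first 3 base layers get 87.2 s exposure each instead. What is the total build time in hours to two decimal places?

4.10 hours

Layer count = ceil(120 / 0.1) = 1200.
Bottom layers = 3 × (87.2 + 6.43) = 280.89 s.
Regular layers = 1197 × (5.68 + 6.43), so 14495.67 s.
Total = 280.89 + 14495.67 = 14776.56 s = 4.10 hours.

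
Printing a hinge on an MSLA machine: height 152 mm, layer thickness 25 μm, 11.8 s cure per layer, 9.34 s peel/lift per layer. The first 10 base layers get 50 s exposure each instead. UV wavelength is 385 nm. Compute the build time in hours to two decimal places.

35.81 hours

Layer count = ceil(152 / 0.025) = 6080.
Burn-in layers = 10 × (50 + 9.34) = 593.4 s.
Remaining layers = 6070 × (11.8 + 9.34), so 128319.8 s.
Sum: 593.4 + 128319.8 = 128913.2 s → 35.81 hours.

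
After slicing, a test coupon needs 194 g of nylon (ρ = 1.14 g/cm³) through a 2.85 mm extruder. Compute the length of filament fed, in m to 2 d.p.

26.68 m

Extruded volume: 194/1.14 = 170.1754 cm³ (170175.4 mm³).
Filament cross-section = π × (2.85/2)² = 6.3794 mm².
L = V/A = 170175.4/6.3794 = 26675.77 mm → 26.68 m.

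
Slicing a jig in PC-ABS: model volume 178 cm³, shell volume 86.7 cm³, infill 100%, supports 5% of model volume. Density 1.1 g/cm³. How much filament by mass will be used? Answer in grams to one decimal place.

205.6 g

Volume inside the shell = 178 − 86.7 = 91.3 cm³.
Infill deposited: 1.00 × 91.3 → 91.3 cm³.
Support = 0.05 × 178 = 8.9 cm³.
Deposited volume = 86.7 + 91.3 + 8.9, so 186.9 cm³.
Mass = 186.9 × 1.1, so 205.59 g.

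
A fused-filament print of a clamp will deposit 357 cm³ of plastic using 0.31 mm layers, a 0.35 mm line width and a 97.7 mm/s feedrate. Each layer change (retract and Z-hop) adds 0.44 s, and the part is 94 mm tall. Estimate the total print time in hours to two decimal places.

Bead cross-section = 0.31 × 0.35 = 0.1085 mm².
Path length: 357000 mm³ / 0.1085 mm² → 3290322.6 mm.
Time extruding: 3290322.6 / 97.7 → 33677.8 s.
Layers = ⌈94/0.31⌉ = 304.
Layer-change overhead = 304 × 0.44, so 133.76 s.
Total = 33677.8 + 133.76 = 33811.56 s = 9.39 hours.

9.39 hours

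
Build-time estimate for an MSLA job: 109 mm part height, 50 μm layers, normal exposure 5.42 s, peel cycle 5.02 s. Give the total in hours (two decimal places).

6.32 hours

Layer count = ceil(109 / 0.05) = 2180.
Cycle time = 5.42 + 5.02 = 10.44 s.
Total = 2180 × 10.44 = 22759.2 s = 6.32 hours.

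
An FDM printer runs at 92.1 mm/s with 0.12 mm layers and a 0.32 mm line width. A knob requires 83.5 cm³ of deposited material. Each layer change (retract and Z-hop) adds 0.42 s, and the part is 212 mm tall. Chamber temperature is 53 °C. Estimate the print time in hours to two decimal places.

Line area = 0.12 × 0.32 = 0.0384 mm².
Toolpath length = 83.5 cm³ / 0.0384 mm² = 83500 / 0.0384 = 2174479.2 mm.
Time extruding = 2174479.2 / 92.1, so 23610 s.
Number of layers: 212 / 0.12 → 1767 (rounded up).
Layer-change overhead = 1767 × 0.42, so 742.14 s.
Total = 23610 + 742.14 = 24352.14 s = 6.76 hours.

6.76 hours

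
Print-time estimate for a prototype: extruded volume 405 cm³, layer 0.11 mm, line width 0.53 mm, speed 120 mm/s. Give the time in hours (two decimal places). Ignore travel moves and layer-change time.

16.08 hours

Bead cross-section = 0.11 × 0.53 = 0.0583 mm².
Toolpath length = 405 cm³ / 0.0583 mm² = 405000 / 0.0583 = 6946826.8 mm.
Extrusion time: 6946826.8 / 120 → 57890.2 s.
In the requested units: 57890.2 s = 16.08 hours.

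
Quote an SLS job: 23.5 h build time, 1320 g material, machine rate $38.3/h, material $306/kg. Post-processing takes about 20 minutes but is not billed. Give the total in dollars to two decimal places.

Time charge = 38.3 × 23.5, so $900.05.
Material cost = 306 × 1320/1000, so $403.92.
Total = 900.05 + 403.92 = $1303.97.

$1303.97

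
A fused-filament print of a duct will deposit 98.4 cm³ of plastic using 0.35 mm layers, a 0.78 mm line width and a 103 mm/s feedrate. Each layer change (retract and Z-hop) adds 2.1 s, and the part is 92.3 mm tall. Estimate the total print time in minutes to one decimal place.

Bead cross-section = 0.35 × 0.78 = 0.273 mm².
Toolpath length = 98.4 cm³ / 0.273 mm² = 98400 / 0.273 = 360439.6 mm.
Time extruding = 360439.6 / 103, so 3499.4 s.
Layers = ⌈92.3/0.35⌉ = 264.
Z-hop total = 264 × 2.1 = 554.4 s.
Altogether 3499.4 + 554.4 = 4053.8 s, i.e. 67.6 minutes.

67.6 minutes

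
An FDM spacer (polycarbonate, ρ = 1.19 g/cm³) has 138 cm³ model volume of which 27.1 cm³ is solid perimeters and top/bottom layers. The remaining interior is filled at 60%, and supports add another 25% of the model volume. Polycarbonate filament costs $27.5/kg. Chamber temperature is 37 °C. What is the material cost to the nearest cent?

$4.19

Volume inside the shell = 138 − 27.1 = 110.9 cm³.
Infill deposited = 0.60 × 110.9, so 66.54 cm³.
Support = 0.25 × 138, so 34.5 cm³.
Total printed volume: 27.1 + 66.54 + 34.5 → 128.14 cm³.
Mass = 128.14 × 1.19 = 152.4866 g.
Cost = 152.4866 g / 1000 × $27.5/kg = $4.19.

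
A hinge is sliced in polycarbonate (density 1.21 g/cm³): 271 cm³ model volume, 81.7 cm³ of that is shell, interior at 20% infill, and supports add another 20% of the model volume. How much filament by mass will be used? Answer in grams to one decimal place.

210.2 g

Infill region = 271 − 81.7, so 189.3 cm³.
Deposited infill = 0.20 × 189.3, so 37.86 cm³.
Support = 0.20 × 271 = 54.2 cm³.
Total printed volume = 81.7 + 37.86 + 54.2, so 173.76 cm³.
Mass: 173.76 × 1.21 → 210.2496 g.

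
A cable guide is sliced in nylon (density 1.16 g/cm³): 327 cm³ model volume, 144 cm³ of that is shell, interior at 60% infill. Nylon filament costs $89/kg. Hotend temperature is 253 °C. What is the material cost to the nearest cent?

Infill region: 327 − 144 → 183 cm³.
Deposited infill = 0.60 × 183, so 109.8 cm³.
Total extruded = 144 + 109.8, so 253.8 cm³.
Mass: 253.8 × 1.16 → 294.408 g.
At $89/kg: 294.408/1000 × 89 = $26.20.

$26.20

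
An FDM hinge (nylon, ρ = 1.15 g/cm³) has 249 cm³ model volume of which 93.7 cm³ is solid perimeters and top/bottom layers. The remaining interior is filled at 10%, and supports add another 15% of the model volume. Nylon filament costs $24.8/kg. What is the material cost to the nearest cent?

$4.18

Volume inside the shell: 249 − 93.7 → 155.3 cm³.
Deposited infill: 0.10 × 155.3 → 15.53 cm³.
Support: 0.15 × 249 → 37.35 cm³.
Total extruded: 93.7 + 15.53 + 37.35 → 146.58 cm³.
Mass: 146.58 × 1.15 → 168.567 g.
Cost = 168.567 g / 1000 × $24.8/kg = $4.18.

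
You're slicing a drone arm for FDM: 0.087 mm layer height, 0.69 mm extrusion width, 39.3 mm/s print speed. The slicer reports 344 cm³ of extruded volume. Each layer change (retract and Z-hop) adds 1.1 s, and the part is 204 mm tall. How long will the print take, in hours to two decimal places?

Extrusion cross-section = 0.087 × 0.69 = 0.06003 mm².
Toolpath length = 344 cm³ / 0.06003 mm² = 344000 / 0.06003 = 5730468.1 mm.
Extrusion time = 5730468.1 / 39.3 = 145813.4 s.
Layers = ⌈204/0.087⌉ = 2345.
Z-hop total = 2345 × 1.1 = 2579.5 s.
Total = 145813.4 + 2579.5 = 148392.9 s = 41.22 hours.

41.22 hours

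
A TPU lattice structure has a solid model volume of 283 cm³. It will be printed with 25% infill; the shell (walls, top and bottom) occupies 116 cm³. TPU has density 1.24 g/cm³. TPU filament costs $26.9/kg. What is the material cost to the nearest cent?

Interior volume = 283 − 116, so 167 cm³.
Infill deposited = 0.25 × 167, so 41.75 cm³.
Total printed volume = 116 + 41.75 = 157.75 cm³.
Mass = 157.75 × 1.24 = 195.61 g.
At $26.9/kg: 195.61/1000 × 26.9 = $5.26.

$5.26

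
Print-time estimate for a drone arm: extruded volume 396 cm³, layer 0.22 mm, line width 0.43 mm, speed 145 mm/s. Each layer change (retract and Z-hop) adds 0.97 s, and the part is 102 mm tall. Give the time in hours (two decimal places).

8.14 hours

Bead cross-section = 0.22 × 0.43 = 0.0946 mm².
Toolpath length = 396 cm³ / 0.0946 mm² = 396000 / 0.0946 = 4186046.5 mm.
Print-move time: 4186046.5 / 145 → 28869.3 s.
Layer count = ceil(102 / 0.22) = 464.
Z-hop total = 464 × 0.97, so 450.08 s.
Altogether 28869.3 + 450.08 = 29319.38 s, i.e. 8.14 hours.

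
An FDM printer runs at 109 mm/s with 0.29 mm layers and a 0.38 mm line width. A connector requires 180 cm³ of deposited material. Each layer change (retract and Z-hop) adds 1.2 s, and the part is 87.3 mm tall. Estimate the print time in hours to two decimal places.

Extrusion cross-section: 0.29 × 0.38 → 0.1102 mm².
Toolpath length = 180 cm³ / 0.1102 mm² = 180000 / 0.1102 = 1633393.8 mm.
Extrusion time = 1633393.8 / 109, so 14985.3 s.
Layers = ⌈87.3/0.29⌉ = 302.
Z-hop total = 302 × 1.2 = 362.4 s.
Altogether 14985.3 + 362.4 = 15347.7 s, i.e. 4.26 hours.

4.26 hours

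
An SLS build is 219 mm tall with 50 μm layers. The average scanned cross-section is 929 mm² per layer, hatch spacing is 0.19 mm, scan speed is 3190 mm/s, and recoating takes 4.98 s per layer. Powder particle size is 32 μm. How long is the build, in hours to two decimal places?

Number of layers: 219 / 0.05 → 4380 (rounded up).
Scan path per layer = 929 / 0.19, so 4889.5 mm.
Scan time per layer: 4889.5 / 3190 → 1.5328 s.
Per-layer time = 1.5328 + 4.98 = 6.5128 s.
Build time = 4380 × 6.5128 = 28526.064 s = 7.92 hours.

7.92 hours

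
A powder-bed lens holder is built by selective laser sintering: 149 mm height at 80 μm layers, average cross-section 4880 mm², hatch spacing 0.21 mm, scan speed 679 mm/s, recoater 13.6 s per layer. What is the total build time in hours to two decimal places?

Number of layers: 149 / 0.08 → 1863 (rounded up).
Scan path per layer: 4880 / 0.21 → 23238.1 mm.
Per-layer scan time = 23238.1 / 679 = 34.224 s.
Layer cycle: 34.224 + 13.6 → 47.824 s.
1863 layers × 47.824 s/layer = 89096.112 s, i.e. 24.75 hours.

24.75 hours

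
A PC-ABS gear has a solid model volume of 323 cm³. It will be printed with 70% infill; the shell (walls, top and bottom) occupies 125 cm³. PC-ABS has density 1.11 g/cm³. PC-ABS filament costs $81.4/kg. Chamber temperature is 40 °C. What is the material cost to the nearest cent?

Interior volume = 323 − 125, so 198 cm³.
Deposited infill: 0.70 × 198 → 138.6 cm³.
Total printed volume = 125 + 138.6 = 263.6 cm³.
Mass = 263.6 × 1.11, so 292.596 g.
At $81.4/kg: 292.596/1000 × 81.4 = $23.82.

$23.82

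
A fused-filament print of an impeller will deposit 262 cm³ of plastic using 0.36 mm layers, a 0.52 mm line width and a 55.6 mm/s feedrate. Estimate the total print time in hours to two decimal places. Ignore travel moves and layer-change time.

Extrusion cross-section = 0.36 × 0.52, so 0.1872 mm².
Path length: 262000 mm³ / 0.1872 mm² → 1399572.6 mm.
Extrusion time: 1399572.6 / 55.6 → 25172.2 s.
Converting: 25172.2 s = 6.99 hours.

6.99 hours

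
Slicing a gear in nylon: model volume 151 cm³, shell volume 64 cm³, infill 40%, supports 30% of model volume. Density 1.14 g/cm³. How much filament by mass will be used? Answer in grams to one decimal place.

164.3 g

Infill region: 151 − 64 → 87 cm³.
Deposited infill = 0.40 × 87, so 34.8 cm³.
Support = 0.30 × 151, so 45.3 cm³.
Deposited volume = 64 + 34.8 + 45.3, so 144.1 cm³.
Mass = 144.1 × 1.14 = 164.274 g.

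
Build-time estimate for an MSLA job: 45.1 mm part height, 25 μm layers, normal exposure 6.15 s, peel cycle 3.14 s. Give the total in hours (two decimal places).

4.66 hours

Layer count = ceil(45.1 / 0.025) = 1804.
Each layer takes: 6.15 + 3.14 → 9.29 s.
Total = 1804 × 9.29 = 16759.16 s = 4.66 hours.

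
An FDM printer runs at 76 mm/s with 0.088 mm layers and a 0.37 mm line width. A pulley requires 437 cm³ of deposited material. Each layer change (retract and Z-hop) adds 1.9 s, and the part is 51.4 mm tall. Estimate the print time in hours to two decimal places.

Extrusion cross-section: 0.088 × 0.37 → 0.03256 mm².
Toolpath length = 437 cm³ / 0.03256 mm² = 437000 / 0.03256 = 13421375.9 mm.
Extrusion time: 13421375.9 / 76 → 176597.1 s.
Layer count = ceil(51.4 / 0.088) = 585.
Non-print overhead = 585 × 1.9, so 1111.5 s.
Total = 176597.1 + 1111.5 = 177708.6 s = 49.36 hours.

49.36 hours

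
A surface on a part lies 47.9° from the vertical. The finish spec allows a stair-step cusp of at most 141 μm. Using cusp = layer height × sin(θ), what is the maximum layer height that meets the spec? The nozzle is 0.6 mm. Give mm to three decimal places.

0.190 mm

t = h_c / sin θ = 0.141 / 0.7420 = 0.190 mm.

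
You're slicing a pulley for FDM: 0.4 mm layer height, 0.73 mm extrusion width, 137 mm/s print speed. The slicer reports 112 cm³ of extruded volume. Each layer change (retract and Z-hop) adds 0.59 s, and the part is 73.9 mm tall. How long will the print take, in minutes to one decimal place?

Extrusion cross-section = 0.4 × 0.73, so 0.292 mm².
Total extruded path = 112000/0.292 = 383561.6 mm.
Time extruding = 383561.6 / 137, so 2799.7 s.
Number of layers: 73.9 / 0.4 → 185 (rounded up).
Non-print overhead = 185 × 0.59 = 109.15 s.
Altogether 2799.7 + 109.15 = 2908.85 s, i.e. 48.5 minutes.

48.5 minutes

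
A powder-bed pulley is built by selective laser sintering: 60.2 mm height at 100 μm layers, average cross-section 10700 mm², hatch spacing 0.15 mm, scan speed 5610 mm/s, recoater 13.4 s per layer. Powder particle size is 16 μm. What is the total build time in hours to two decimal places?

Layer count = ceil(60.2 / 0.1) = 602.
Per-layer scan distance = 10700 / 0.15, so 71333.3 mm.
Laser time per layer = 71333.3 / 5610 = 12.7154 s.
Time per layer = 12.7154 + 13.4, so 26.1154 s.
Build time = 602 × 26.1154 = 15721.4708 s = 4.37 hours.

4.37 hours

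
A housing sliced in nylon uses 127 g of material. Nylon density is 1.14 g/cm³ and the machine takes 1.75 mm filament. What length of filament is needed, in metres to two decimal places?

Volume = 127 g / 1.14 g·cm⁻³ = 111.4035 cm³ = 111403.5 mm³.
Cross-section of 1.75 mm filament: π·(1.75/2)² = 2.4053 mm².
Length = 111403.5 / 2.4053 = 46315.84 mm = 46.32 m.

46.32 m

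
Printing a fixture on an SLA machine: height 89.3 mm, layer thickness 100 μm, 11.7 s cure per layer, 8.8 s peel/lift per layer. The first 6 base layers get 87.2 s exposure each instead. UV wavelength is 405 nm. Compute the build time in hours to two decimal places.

Layers = ⌈89.3/0.1⌉ = 893.
Bottom layers = 6 × (87.2 + 8.8), so 576 s.
Remaining layers: 887 × (11.7 + 8.8) → 18183.5 s.
Total = 576 + 18183.5 = 18759.5 s = 5.21 hours.

5.21 hours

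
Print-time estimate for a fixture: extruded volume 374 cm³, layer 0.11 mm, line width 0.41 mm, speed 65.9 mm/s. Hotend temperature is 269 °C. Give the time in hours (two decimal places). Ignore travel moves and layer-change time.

Bead cross-section = 0.11 × 0.41, so 0.0451 mm².
Path length: 374000 mm³ / 0.0451 mm² → 8292682.9 mm.
Time extruding = 8292682.9 / 65.9, so 125837.4 s.
In the requested units: 125837.4 s = 34.95 hours.

34.95 hours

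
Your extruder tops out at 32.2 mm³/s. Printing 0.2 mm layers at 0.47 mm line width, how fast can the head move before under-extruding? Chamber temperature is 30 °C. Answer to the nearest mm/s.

343 mm/s

Bead cross-section = 0.2 × 0.47, so 0.094 mm².
v_max = Q/A = 32.2/0.094 = 342.55 mm/s → 343 mm/s.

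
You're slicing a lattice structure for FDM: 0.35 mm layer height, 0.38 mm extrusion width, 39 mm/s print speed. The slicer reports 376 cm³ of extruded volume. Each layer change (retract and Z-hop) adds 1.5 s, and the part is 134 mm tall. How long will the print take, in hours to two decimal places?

20.30 hours

Extrusion cross-section: 0.35 × 0.38 → 0.133 mm².
Path length: 376000 mm³ / 0.133 mm² → 2827067.7 mm.
Extrusion time: 2827067.7 / 39 → 72488.9 s.
Number of layers: 134 / 0.35 → 383 (rounded up).
Non-print overhead = 383 × 1.5 = 574.5 s.
Altogether 72488.9 + 574.5 = 73063.4 s, i.e. 20.30 hours.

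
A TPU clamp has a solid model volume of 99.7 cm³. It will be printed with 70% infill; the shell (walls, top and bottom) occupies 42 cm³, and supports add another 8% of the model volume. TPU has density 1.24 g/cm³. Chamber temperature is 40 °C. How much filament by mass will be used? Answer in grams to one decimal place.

Infill region: 99.7 − 42 → 57.7 cm³.
Infill deposited = 0.70 × 57.7, so 40.39 cm³.
Support = 0.08 × 99.7, so 7.976 cm³.
Total extruded = 42 + 40.39 + 7.976 = 90.366 cm³.
Mass: 90.366 × 1.24 → 112.05384 g.

112.1 g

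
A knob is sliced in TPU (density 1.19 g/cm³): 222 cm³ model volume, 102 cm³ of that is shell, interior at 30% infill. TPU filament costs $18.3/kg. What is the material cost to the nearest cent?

Volume inside the shell: 222 − 102 → 120 cm³.
Infill deposited = 0.30 × 120, so 36 cm³.
Total extruded = 102 + 36 = 138 cm³.
Mass = 138 × 1.19 = 164.22 g.
At $18.3/kg: 164.22/1000 × 18.3 = $3.01.

$3.01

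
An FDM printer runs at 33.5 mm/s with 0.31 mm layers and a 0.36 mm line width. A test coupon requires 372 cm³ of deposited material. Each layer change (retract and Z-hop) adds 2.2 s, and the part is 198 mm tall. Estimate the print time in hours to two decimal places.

28.03 hours

Line area = 0.31 × 0.36 = 0.1116 mm².
Path length: 372000 mm³ / 0.1116 mm² → 3333333.3 mm.
Print-move time = 3333333.3 / 33.5 = 99502.5 s.
Number of layers: 198 / 0.31 → 639 (rounded up).
Z-hop total: 639 × 2.2 → 1405.8 s.
Total = 99502.5 + 1405.8 = 100908.3 s = 28.03 hours.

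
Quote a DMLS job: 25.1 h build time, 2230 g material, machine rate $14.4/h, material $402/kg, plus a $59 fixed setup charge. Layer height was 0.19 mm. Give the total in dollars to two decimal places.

$1316.90

Machine-time cost = 14.4 × 25.1, so $361.44.
Feedstock cost = 402 × 2230/1000, so $896.46.
Total = 361.44 + 896.46 + 59 = $1316.90.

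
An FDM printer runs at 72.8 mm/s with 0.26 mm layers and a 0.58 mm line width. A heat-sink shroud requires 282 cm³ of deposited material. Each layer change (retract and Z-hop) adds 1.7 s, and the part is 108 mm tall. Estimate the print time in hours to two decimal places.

7.33 hours

Bead cross-section = 0.26 × 0.58, so 0.1508 mm².
Toolpath length = 282 cm³ / 0.1508 mm² = 282000 / 0.1508 = 1870026.5 mm.
Print-move time: 1870026.5 / 72.8 → 25687.2 s.
Layer count = ceil(108 / 0.26) = 416.
Non-print overhead = 416 × 1.7 = 707.2 s.
Altogether 25687.2 + 707.2 = 26394.4 s, i.e. 7.33 hours.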